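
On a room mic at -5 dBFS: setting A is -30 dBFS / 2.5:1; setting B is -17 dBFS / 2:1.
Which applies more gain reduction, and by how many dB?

A, by 9 dB

A: 25 dB over, compressed to 10 dB over, so 15 dB of GR.
B: 12 dB over, compressed to 6 dB over, so 6 dB of GR.
Difference: 9 dB in favour of A.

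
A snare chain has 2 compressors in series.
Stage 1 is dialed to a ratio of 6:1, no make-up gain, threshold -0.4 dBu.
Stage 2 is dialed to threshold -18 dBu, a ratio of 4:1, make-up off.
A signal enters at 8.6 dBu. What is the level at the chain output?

-13.225 dBu

Stage 1: 8.6 dBu is 9 dB over -0.4 dBu; at 6:1 that becomes 1.5 dB over, giving 1.1 dBu.
Stage 2: 1.1 dBu is 19.1 dB over -18 dBu; at 4:1 that becomes 4.775 dB over, giving -13.225 dBu.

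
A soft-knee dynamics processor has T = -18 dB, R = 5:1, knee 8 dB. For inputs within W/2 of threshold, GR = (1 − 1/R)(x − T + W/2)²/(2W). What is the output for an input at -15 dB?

-17.45 dB

x − T + W/2 = -15 − (-18) + 4 = 7.
GR = (1 − 1/5) × 7² / 16 = 0.8 × 49 / 16 = 2.45 dB.
Output = -15 − 2.45 = -17.45 dB.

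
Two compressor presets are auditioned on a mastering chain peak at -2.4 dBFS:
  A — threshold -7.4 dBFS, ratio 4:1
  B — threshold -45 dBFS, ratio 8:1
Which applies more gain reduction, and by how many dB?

A: 5 dB over, compressed to 1.25 dB over, so 3.75 dB of GR.
B: 42.6 dB over, compressed to 5.325 dB over, so 37.275 dB of GR.
B reduces 33.525 dB more.

B, by 33.525 dB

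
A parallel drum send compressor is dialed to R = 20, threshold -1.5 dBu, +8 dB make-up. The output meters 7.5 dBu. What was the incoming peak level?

18.5 dBu

Remove make-up: 7.5 − 8 = -0.5 dBu.
That's 1 dB above the -1.5 dBu threshold.
Input overshoot = R × output overshoot = 20 dB → input = -1.5 + 20 = 18.5 dBu.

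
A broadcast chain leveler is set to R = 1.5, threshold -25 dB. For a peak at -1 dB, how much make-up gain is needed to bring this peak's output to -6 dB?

3 dB

The peak compresses to -25 + 24/1.5 = -9 dB.
To reach -6 dB requires -6 − (-9) = 3 dB of make-up.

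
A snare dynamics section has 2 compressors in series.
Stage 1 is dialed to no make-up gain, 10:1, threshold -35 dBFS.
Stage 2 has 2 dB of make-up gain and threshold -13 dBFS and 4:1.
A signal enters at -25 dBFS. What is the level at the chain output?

Stage 1: -25 dBFS is 10 dB over -35 dBFS; at 10:1 that becomes 1 dB over, giving -34 dBFS.
Stage 2: -34 dBFS ≤ -13 dBFS, so stage 2 doesn't engage; make-up brings it to -32 dBFS.

-32 dBFS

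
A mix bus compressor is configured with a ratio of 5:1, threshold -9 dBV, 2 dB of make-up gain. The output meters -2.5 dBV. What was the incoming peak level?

13.5 dBV

Before make-up, the level was -2.5 − 2 = -4.5 dBV.
That's 4.5 dB above the -9 dBV threshold.
Before 5:1 compression the overshoot was 4.5 × 5 = 22.5 dB, so input = -9 + 22.5 = 13.5 dBV.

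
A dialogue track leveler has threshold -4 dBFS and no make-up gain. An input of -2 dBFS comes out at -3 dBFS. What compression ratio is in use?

Input overshoot = -2 − (-4) = 2 dB; output overshoot = -3 − (-4) = 1 dB.
Ratio = 2 / 1 = 2.

2:1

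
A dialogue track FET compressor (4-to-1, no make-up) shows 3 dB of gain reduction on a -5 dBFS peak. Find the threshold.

Input is 4 dB above T (since output overshoot × R = input overshoot: (-8 − T)·4 = -5 − T gives T = -9 dBFS).
Check: -9 + (-5 − (-9))/4 = -9 + 1 = -8 dBFS. ✓

-9 dBFS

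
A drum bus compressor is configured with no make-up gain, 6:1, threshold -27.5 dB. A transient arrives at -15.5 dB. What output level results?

-15.5 dB sits 12 dB over threshold.
6:1 compression reduces that to 12/6 = 2 dB over.
That puts the output at -25.5 dB.

-25.5 dB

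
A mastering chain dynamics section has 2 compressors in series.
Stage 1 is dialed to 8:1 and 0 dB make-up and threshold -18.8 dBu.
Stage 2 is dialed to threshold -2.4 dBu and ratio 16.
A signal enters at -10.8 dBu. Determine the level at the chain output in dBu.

-17.8 dBu

Stage 1: 8 dB above -18.8 dBu, reduced 8:1 to 1 dB above → -17.8 dBu.
Stage 2: -17.8 dBu ≤ -2.4 dBu, so stage 2 doesn't engage; output -17.8 dBu.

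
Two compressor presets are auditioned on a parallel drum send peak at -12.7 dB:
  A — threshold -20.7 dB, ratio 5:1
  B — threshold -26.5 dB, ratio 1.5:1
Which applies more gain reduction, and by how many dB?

A: GR = 8 − 8/5 = 6.4 dB.
B: GR = 13.8 − 13.8/1.5 = 4.6 dB.
Difference: 1.8 dB in favour of A.

A, by 1.8 dB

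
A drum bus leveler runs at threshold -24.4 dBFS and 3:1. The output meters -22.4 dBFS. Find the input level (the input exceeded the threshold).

Post-compression overshoot = -22.4 − (-24.4) = 2 dB.
Input overshoot = R × output overshoot = 6 dB → input = -24.4 + 6 = -18.4 dBFS.

-18.4 dBFS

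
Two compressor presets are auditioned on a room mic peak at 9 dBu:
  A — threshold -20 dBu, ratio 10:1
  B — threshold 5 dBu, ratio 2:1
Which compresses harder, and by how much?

A: 29 dB over, compressed to 2.9 dB over, so 26.1 dB of GR.
B: 4 dB over, compressed to 2 dB over, so 2 dB of GR.
A applies 24.1 dB more gain reduction.

A, by 24.1 dB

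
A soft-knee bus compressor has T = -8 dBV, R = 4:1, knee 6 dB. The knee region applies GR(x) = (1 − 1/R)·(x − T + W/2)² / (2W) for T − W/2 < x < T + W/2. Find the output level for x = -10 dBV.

-10.0625 dBV

x − T + W/2 = -10 − (-8) + 3 = 1.
GR = (1 − 1/4) × 1² / 12 = 0.75 × 1 / 12 = 0.0625 dB.
Output = -10 − 0.0625 = -10.0625 dBV.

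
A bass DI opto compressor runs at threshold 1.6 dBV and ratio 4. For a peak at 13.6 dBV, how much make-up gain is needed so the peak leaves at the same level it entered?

9 dB

The peak compresses to 1.6 + 12/4 = 4.6 dBV.
To reach 13.6 dBV requires 13.6 − 4.6 = 9 dB of make-up.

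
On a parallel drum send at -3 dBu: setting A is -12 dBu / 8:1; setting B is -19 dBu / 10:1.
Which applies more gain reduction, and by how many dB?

A: GR = 9 − 9/8 = 7.875 dB.
B: GR = 16 − 16/10 = 14.4 dB.
B applies 6.525 dB more gain reduction.

B, by 6.525 dB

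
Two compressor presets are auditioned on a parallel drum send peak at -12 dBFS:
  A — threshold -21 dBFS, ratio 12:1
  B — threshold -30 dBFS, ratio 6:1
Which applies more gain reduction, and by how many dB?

A: overshoot 9 dB → output overshoot 0.75 dB → GR 8.25 dB.
B: overshoot 18 dB → output overshoot 3 dB → GR 15 dB.
Difference: 6.75 dB in favour of B.

B, by 6.75 dB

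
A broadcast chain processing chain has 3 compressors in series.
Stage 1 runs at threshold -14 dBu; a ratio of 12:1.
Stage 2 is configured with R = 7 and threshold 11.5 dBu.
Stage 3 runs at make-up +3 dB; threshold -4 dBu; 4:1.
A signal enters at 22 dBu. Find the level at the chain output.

Stage 1: 22 dBu is 36 dB over -14 dBu; at 12:1 that becomes 3 dB over, giving -11 dBu.
Stage 2: -11 dBu is at or below the 11.5 dBu threshold — no compression; output -11 dBu.
Stage 3: -11 dBu is at or below the -4 dBu threshold — no compression; make-up brings it to -8 dBu.

-8 dBu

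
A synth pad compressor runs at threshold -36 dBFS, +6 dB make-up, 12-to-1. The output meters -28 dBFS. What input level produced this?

-12 dBFS

Remove make-up: -28 − 6 = -34 dBFS.
That's 2 dB above the -36 dBFS threshold.
Before 12:1 compression the overshoot was 2 × 12 = 24 dB, so input = -36 + 24 = -12 dBFS.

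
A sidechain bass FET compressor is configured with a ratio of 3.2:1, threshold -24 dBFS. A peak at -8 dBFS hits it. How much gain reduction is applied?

-8 dBFS exceeds the threshold by 16 dB.
At 3.2:1, output sits 16/3.2 = 5 dB above threshold.
GR = overshoot in − overshoot out = 16 − 5 = 11 dB.

11 dB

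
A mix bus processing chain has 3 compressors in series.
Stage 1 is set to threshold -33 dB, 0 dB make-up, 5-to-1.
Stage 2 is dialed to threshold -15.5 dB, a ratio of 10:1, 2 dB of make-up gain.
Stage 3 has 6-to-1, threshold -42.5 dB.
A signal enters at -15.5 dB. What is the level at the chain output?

Stage 1: overshoot 17.5 dB → 17.5/5 = 3.5 dB → -29.5 dB.
Stage 2: -29.5 dB ≤ -15.5 dB, so stage 2 doesn't engage; make-up brings it to -27.5 dB.
Stage 3: -27.5 dB is 15 dB over -42.5 dB; at 6:1 that becomes 2.5 dB over, giving -40 dB.

-40 dB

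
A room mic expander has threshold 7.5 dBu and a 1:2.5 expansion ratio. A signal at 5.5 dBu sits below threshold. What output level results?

2.5 dBu

Undershoot = 7.5 − 5.5 = 2 dB.
At 1:2.5, that expands to 5 dB under threshold.
Output = 7.5 − 5 = 2.5 dBu.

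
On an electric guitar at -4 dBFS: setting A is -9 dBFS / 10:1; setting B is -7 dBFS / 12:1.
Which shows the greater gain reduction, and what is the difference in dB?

A: overshoot 5 dB → output overshoot 0.5 dB → GR 4.5 dB.
B: overshoot 3 dB → output overshoot 0.25 dB → GR 2.75 dB.
A applies 1.75 dB more gain reduction.

A, by 1.75 dB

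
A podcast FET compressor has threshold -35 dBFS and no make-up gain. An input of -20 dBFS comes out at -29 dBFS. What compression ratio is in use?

Input overshoot = -20 − (-35) = 15 dB; output overshoot = -29 − (-35) = 6 dB.
Ratio = 15 / 6 = 2.5.

2.5:1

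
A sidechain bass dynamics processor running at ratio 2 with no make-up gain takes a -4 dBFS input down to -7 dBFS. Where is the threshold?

-10 dBFS

Let T be the threshold. Output overshoot = (input overshoot)/R, so -7 − T = (-4 − T)/2.
2·(-7 − T) = -4 − T → 1·T = -14 − (-4) = -10.
T = -10/1 = -10 dBFS.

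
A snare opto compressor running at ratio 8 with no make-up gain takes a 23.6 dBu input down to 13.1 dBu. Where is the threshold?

Gain reduction = 23.6 − 13.1 = 10.5 dB; output overshoot = GR / (R − 1) = 10.5 / 7 = 1.5 dB.
Threshold = output − output overshoot = 13.1 − 1.5 = 11.6 dBu.

11.6 dBu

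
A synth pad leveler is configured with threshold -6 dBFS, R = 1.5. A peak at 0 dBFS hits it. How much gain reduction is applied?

Overshoot = 0 − (-6) = 6 dB.
After 1.5:1 compression the overshoot becomes 6/1.5 = 4 dB.
So the signal is attenuated by 6 − 4 = 2 dB.

2 dB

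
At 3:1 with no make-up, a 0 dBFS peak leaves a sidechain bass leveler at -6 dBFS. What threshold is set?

-9 dBFS

Gain reduction = 0 − (-6) = 6 dB; output overshoot = GR / (R − 1) = 6 / 2 = 3 dB.
Threshold = output − output overshoot = -6 − 3 = -9 dBFS.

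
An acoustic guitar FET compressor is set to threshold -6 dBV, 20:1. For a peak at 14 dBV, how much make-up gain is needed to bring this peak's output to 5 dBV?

Without make-up, output = threshold + overshoot/20 = -6 + 1 = -5 dBV.
Gap to target: 10 dB.

10 dB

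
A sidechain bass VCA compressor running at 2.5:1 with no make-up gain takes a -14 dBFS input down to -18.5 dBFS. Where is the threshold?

Let T be the threshold. Output overshoot = (input overshoot)/R, so -18.5 − T = (-14 − T)/2.5.
2.5·(-18.5 − T) = -14 − T → 1.5·T = -46.25 − (-14) = -32.25.
T = -32.25/1.5 = -21.5 dBFS.

-21.5 dBFS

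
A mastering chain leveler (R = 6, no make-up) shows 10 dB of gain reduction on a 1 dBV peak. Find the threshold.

Input is 12 dB above T (since output overshoot × R = input overshoot: (-9 − T)·6 = 1 − T gives T = -11 dBV).
Check: -11 + (1 − (-11))/6 = -11 + 2 = -9 dBV. ✓

-11 dBV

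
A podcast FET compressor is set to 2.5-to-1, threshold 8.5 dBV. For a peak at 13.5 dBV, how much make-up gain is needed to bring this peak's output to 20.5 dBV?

10 dB

Without make-up, output = threshold + overshoot/2.5 = 8.5 + 2 = 10.5 dBV.
Gap to target: 10 dB.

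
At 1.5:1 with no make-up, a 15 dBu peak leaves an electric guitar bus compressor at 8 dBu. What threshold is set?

-6 dBu

Gain reduction = 15 − 8 = 7 dB; output overshoot = GR / (R − 1) = 7 / 0.5 = 14 dB.
Threshold = output − output overshoot = 8 − 14 = -6 dBu.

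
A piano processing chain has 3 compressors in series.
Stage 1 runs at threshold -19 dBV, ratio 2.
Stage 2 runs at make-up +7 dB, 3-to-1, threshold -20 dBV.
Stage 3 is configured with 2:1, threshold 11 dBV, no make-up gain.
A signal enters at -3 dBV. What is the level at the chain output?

Stage 1: 16 dB above -19 dBV, reduced 2:1 to 8 dB above → -11 dBV.
Stage 2: 9 dB above -20 dBV, reduced 3:1 to 3 dB above → -17 dBV; +7 dB make-up → -10 dBV.
Stage 3: below threshold (-10 ≤ 11); passes unchanged; output -10 dBV.

-10 dBV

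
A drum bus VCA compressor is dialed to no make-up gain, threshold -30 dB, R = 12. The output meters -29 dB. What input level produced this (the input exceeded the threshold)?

-18 dB

The compressed level sits -29 − (-30) = 1 dB over threshold.
Before 12:1 compression the overshoot was 1 × 12 = 12 dB, so input = -30 + 12 = -18 dB.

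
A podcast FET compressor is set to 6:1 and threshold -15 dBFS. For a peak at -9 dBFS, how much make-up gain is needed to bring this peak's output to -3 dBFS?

11 dB

The peak compresses to -15 + 6/6 = -14 dBFS.
To reach -3 dBFS requires -3 − (-14) = 11 dB of make-up.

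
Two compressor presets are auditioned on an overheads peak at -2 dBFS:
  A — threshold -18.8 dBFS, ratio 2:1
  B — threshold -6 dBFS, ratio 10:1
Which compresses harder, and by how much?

A, by 4.8 dB

A: GR = 16.8 − 16.8/2 = 8.4 dB.
B: GR = 4 − 4/10 = 3.6 dB.
Difference: 4.8 dB in favour of A.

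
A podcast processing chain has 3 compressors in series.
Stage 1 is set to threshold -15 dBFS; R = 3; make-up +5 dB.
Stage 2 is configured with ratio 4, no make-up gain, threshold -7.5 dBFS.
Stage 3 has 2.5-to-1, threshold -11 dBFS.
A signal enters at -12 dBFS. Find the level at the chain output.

-10.2 dBFS

Stage 1: -12 dBFS is 3 dB over -15 dBFS; at 3:1 that becomes 1 dB over, giving -14 dBFS; +5 dB make-up → -9 dBFS.
Stage 2: below threshold (-9 ≤ -7.5); passes unchanged; output -9 dBFS.
Stage 3: 2 dB above -11 dBFS, reduced 2.5:1 to 0.8 dB above → -10.2 dBFS.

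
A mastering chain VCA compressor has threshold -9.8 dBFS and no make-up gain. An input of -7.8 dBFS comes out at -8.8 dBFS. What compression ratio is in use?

2:1

Input overshoot = -7.8 − (-9.8) = 2 dB; output overshoot = -8.8 − (-9.8) = 1 dB.
Ratio = 2 / 1 = 2.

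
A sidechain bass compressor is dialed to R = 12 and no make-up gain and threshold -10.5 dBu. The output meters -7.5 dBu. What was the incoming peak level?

The compressed level sits -7.5 − (-10.5) = 3 dB over threshold.
Undo the ratio: input overshoot = 3 × 12 = 36 dB, giving input = 25.5 dBu.

25.5 dBu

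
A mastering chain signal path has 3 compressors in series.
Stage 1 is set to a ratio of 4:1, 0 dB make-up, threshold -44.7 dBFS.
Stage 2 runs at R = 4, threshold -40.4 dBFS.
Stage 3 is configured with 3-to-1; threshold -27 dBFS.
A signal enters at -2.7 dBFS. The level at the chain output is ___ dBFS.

Stage 1: overshoot 42 dB → 42/4 = 10.5 dB → -34.2 dBFS.
Stage 2: 6.2 dB above -40.4 dBFS, reduced 4:1 to 1.55 dB above → -38.85 dBFS.
Stage 3: -38.85 dBFS is at or below the -27 dBFS threshold — no compression; output -38.85 dBFS.

-38.85 dBFS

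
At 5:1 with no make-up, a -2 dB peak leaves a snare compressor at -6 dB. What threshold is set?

Let T be the threshold. Output overshoot = (input overshoot)/R, so -6 − T = (-2 − T)/5.
5·(-6 − T) = -2 − T → 4·T = -30 − (-2) = -28.
T = -28/4 = -7 dB.

-7 dB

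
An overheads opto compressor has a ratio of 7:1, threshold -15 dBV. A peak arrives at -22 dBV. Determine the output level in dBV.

-22 dBV

-22 dBV is 7 dB below the -15 dBV threshold, so no gain reduction is applied.
Output = input = -22 dBV.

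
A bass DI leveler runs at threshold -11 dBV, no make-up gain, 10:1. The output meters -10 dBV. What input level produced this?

Post-compression overshoot = -10 − (-11) = 1 dB.
Undo the ratio: input overshoot = 1 × 10 = 10 dB, giving input = -1 dBV.

-1 dBV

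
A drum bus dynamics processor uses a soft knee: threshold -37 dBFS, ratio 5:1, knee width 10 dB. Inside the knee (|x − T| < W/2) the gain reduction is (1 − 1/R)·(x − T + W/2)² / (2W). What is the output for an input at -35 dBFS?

x − T + W/2 = -35 − (-37) + 5 = 7.
GR = (1 − 1/5) × 7² / 20 = 0.8 × 49 / 20 = 1.96 dB.
Output = -35 − 1.96 = -36.96 dBFS.

-36.96 dBFS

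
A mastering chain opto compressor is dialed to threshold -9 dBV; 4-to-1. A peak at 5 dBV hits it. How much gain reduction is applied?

10.5 dB

The signal is 14 dB above threshold.
After 4:1 compression the overshoot becomes 14/4 = 3.5 dB.
So the signal is attenuated by 14 − 3.5 = 10.5 dB.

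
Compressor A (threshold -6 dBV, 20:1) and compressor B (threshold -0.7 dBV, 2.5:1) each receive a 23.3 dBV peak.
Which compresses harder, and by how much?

A: 29.3 dB over, compressed to 1.465 dB over, so 27.835 dB of GR.
B: 24 dB over, compressed to 9.6 dB over, so 14.4 dB of GR.
A applies 13.435 dB more gain reduction.

A, by 13.435 dB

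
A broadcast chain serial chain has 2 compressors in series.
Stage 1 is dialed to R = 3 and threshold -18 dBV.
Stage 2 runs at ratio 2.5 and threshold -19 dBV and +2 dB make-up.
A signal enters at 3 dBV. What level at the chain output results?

Stage 1: 21 dB above -18 dBV, reduced 3:1 to 7 dB above → -11 dBV.
Stage 2: -11 dBV is 8 dB over -19 dBV; at 2.5:1 that becomes 3.2 dB over, giving -15.8 dBV; +2 dB make-up → -13.8 dBV.

-13.8 dBV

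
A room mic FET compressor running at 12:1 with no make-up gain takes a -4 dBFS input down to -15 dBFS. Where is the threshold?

-16 dBFS

Gain reduction = -4 − (-15) = 11 dB; output overshoot = GR / (R − 1) = 11 / 11 = 1 dB.
Threshold = output − output overshoot = -15 − 1 = -16 dBFS.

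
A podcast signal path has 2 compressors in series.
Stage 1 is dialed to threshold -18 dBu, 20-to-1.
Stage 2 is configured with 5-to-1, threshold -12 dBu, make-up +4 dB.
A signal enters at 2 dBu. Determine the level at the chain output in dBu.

-13 dBu

Stage 1: 2 dBu is 20 dB over -18 dBu; at 20:1 that becomes 1 dB over, giving -17 dBu.
Stage 2: below threshold (-17 ≤ -12); passes unchanged; make-up brings it to -13 dBu.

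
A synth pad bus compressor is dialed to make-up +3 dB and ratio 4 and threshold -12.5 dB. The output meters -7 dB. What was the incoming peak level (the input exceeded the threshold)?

Stripping the +3 dB make-up gives -10 dB at the gain stage.
That's 2.5 dB above the -12.5 dB threshold.
Undo the ratio: input overshoot = 2.5 × 4 = 10 dB, giving input = -2.5 dB.

-2.5 dB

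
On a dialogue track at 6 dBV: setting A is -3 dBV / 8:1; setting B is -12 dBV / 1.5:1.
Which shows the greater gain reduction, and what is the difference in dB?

A: 9 dB over, compressed to 1.125 dB over, so 7.875 dB of GR.
B: 18 dB over, compressed to 12 dB over, so 6 dB of GR.
A applies 1.875 dB more gain reduction.

A, by 1.875 dB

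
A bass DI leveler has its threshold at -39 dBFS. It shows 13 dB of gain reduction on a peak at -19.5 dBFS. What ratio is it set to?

Input overshoot = -19.5 − (-39) = 19.5 dB.
Output overshoot = 19.5 − 13 = 6.5 dB.
Ratio = input overshoot / output overshoot = 19.5 / 6.5 = 3.

3:1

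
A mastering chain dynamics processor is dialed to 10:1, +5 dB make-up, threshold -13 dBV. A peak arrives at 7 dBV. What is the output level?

Overshoot: 7 − (-13) = 20 dB.
The 20 dB excess becomes 2 dB after 10:1 reduction.
So the level is -13 + 2 = -11 dBV; make-up adds 5 dB, giving -6 dBV.

-6 dBV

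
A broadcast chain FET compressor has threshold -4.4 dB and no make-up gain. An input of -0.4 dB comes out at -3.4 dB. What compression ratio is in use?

Input overshoot = -0.4 − (-4.4) = 4 dB; output overshoot = -3.4 − (-4.4) = 1 dB.
Ratio = 4 / 1 = 4.

4:1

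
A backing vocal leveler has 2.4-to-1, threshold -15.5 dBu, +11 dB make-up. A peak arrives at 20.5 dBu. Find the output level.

10.5 dBu

20.5 dBu sits 36 dB over threshold.
At 2.4:1 the overshoot is divided by 2.4, leaving 15 dB above threshold.
Output = -15.5 + 15 = -0.5 dBu; make-up adds 11 dB, giving 10.5 dBu.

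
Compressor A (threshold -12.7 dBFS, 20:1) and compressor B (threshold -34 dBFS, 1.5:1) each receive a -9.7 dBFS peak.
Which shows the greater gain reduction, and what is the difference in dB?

A: overshoot 3 dB → output overshoot 0.15 dB → GR 2.85 dB.
B: overshoot 24.3 dB → output overshoot 16.2 dB → GR 8.1 dB.
B reduces 5.25 dB more.

B, by 5.25 dB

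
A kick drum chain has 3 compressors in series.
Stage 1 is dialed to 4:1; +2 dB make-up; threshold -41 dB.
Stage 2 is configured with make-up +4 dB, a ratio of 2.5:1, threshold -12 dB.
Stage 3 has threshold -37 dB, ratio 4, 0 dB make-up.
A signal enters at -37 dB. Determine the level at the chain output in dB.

Stage 1: overshoot 4 dB → 4/4 = 1 dB → -40 dB; +2 dB make-up → -38 dB.
Stage 2: -38 dB is at or below the -12 dB threshold — no compression; make-up brings it to -34 dB.
Stage 3: overshoot 3 dB → 3/4 = 0.75 dB → -36.25 dB.

-36.25 dB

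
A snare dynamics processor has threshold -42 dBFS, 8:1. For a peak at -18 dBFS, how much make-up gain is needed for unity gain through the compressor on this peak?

Without make-up, output = threshold + overshoot/8 = -42 + 3 = -39 dBFS.
Gap to target: 21 dB.

21 dB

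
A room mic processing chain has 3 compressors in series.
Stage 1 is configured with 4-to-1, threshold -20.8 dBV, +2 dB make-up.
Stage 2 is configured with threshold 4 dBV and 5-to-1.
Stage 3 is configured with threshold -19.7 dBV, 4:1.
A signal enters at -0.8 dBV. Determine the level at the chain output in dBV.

Stage 1: overshoot 20 dB → 20/4 = 5 dB → -15.8 dBV; +2 dB make-up → -13.8 dBV.
Stage 2: -13.8 dBV is at or below the 4 dBV threshold — no compression; output -13.8 dBV.
Stage 3: overshoot 5.9 dB → 5.9/4 = 1.475 dB → -18.225 dBV.

-18.225 dBV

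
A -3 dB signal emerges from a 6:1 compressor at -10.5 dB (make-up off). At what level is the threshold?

-12 dB

Gain reduction = -3 − (-10.5) = 7.5 dB; output overshoot = GR / (R − 1) = 7.5 / 5 = 1.5 dB.
Threshold = output − output overshoot = -10.5 − 1.5 = -12 dB.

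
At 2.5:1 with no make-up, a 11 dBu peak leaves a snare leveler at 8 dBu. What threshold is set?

Input is 5 dB above T (since output overshoot × R = input overshoot: (8 − T)·2.5 = 11 − T gives T = 6 dBu).
Check: 6 + (11 − 6)/2.5 = 6 + 2 = 8 dBu. ✓

6 dBu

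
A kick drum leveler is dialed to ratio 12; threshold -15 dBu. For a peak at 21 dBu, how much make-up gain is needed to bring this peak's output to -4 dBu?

Overshoot 36 dB → 36/12 = 3 dB after compression, so the compressed level is -15 + 3 = -12 dBu.
Make-up = target − compressed = -4 − (-12) = 8 dB.

8 dB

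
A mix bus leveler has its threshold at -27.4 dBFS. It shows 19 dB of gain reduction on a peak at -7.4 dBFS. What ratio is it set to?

20:1

Input overshoot = -7.4 − (-27.4) = 20 dB.
Output overshoot = 20 − 19 = 1 dB.
Ratio = input overshoot / output overshoot = 20 / 1 = 20.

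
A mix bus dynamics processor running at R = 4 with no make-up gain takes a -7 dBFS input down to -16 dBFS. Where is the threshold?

-19 dBFS

Let T be the threshold. Output overshoot = (input overshoot)/R, so -16 − T = (-7 − T)/4.
4·(-16 − T) = -7 − T → 3·T = -64 − (-7) = -57.
T = -57/3 = -19 dBFS.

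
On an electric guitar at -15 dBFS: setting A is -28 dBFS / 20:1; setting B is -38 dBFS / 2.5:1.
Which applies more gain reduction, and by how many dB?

A: overshoot 13 dB → output overshoot 0.65 dB → GR 12.35 dB.
B: overshoot 23 dB → output overshoot 9.2 dB → GR 13.8 dB.
B reduces 1.45 dB more.

B, by 1.45 dB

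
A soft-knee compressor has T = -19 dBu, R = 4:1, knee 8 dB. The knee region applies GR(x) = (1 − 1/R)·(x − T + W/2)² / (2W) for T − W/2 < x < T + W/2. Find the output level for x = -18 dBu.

x − T + W/2 = -18 − (-19) + 4 = 5.
GR = (1 − 1/4) × 5² / 16 = 0.75 × 25 / 16 = 1.171875 dB.
Output = -18 − 1.171875 = -19.171875 dBu.

-19.171875 dBu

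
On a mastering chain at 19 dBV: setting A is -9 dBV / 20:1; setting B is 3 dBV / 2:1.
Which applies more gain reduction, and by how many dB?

A: 28 dB over, compressed to 1.4 dB over, so 26.6 dB of GR.
B: 16 dB over, compressed to 8 dB over, so 8 dB of GR.
A applies 18.6 dB more gain reduction.

A, by 18.6 dB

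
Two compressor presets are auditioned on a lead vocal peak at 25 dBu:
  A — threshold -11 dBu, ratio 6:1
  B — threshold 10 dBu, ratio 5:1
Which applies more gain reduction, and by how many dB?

A, by 18 dB

A: GR = 36 − 36/6 = 30 dB.
B: GR = 15 − 15/5 = 12 dB.
A reduces 18 dB more.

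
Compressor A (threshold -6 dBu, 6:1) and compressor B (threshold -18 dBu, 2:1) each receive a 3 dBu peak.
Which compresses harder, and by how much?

A: overshoot 9 dB → output overshoot 1.5 dB → GR 7.5 dB.
B: overshoot 21 dB → output overshoot 10.5 dB → GR 10.5 dB.
B applies 3 dB more gain reduction.

B, by 3 dB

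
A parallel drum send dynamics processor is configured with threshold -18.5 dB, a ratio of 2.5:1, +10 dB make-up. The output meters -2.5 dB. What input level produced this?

-3.5 dB

Before make-up, the level was -2.5 − 10 = -12.5 dB.
That's 6 dB above the -18.5 dB threshold.
Undo the ratio: input overshoot = 6 × 2.5 = 15 dB, giving input = -3.5 dB.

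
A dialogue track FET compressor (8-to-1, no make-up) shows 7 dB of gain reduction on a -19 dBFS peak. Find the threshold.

Gain reduction = -19 − (-26) = 7 dB; output overshoot = GR / (R − 1) = 7 / 7 = 1 dB.
Threshold = output − output overshoot = -26 − 1 = -27 dBFS.

-27 dBFS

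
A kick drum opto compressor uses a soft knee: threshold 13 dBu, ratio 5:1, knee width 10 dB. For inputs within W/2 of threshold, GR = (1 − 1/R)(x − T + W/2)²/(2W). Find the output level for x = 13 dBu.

x − T + W/2 = 13 − 13 + 5 = 5.
GR = (1 − 1/5) × 5² / 20 = 0.8 × 25 / 20 = 1 dB.
Output = 13 − 1 = 12 dBu.

12 dBu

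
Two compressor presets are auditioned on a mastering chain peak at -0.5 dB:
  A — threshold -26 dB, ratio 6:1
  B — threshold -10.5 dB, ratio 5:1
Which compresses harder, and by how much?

A: 25.5 dB over, compressed to 4.25 dB over, so 21.25 dB of GR.
B: 10 dB over, compressed to 2 dB over, so 8 dB of GR.
Difference: 13.25 dB in favour of A.

A, by 13.25 dB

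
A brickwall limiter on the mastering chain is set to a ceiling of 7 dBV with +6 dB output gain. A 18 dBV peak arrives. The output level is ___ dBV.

At ∞:1, everything above 7 dBV is held at the ceiling.
Output gain then adds 6 dB: 7 + 6 = 13 dBV.

13 dBV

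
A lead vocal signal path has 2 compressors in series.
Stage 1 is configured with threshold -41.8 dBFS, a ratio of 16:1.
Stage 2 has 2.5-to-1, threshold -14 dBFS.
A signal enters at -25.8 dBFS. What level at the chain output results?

Stage 1: -25.8 dBFS is 16 dB over -41.8 dBFS; at 16:1 that becomes 1 dB over, giving -40.8 dBFS.
Stage 2: below threshold (-40.8 ≤ -14); passes unchanged; output -40.8 dBFS.

-40.8 dBFS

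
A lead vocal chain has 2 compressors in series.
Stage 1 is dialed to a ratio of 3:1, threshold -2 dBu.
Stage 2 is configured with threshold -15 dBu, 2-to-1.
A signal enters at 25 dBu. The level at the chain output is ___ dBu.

-4 dBu

Stage 1: 25 dBu is 27 dB over -2 dBu; at 3:1 that becomes 9 dB over, giving 7 dBu.
Stage 2: 7 dBu is 22 dB over -15 dBu; at 2:1 that becomes 11 dB over, giving -4 dBu.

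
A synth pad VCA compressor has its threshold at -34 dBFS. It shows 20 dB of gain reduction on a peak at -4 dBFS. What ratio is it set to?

3:1

Input overshoot = -4 − (-34) = 30 dB.
Output overshoot = 30 − 20 = 10 dB.
Ratio = input overshoot / output overshoot = 30 / 10 = 3.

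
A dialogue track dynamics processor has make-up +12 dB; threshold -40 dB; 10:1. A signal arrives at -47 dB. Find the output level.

-47 dB is 7 dB below the -40 dB threshold, so no gain reduction is applied.
Make-up gain adds 12 dB: -47 + 12 = -35 dB.

-35 dB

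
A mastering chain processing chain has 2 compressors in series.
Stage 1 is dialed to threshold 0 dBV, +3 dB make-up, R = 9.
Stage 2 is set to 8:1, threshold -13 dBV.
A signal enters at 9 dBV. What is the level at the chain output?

-10.875 dBV

Stage 1: overshoot 9 dB → 9/9 = 1 dB → 1 dBV; +3 dB make-up → 4 dBV.
Stage 2: 4 dBV is 17 dB over -13 dBV; at 8:1 that becomes 2.125 dB over, giving -10.875 dBV.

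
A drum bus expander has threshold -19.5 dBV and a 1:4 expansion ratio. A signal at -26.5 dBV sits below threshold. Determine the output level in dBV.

Undershoot = (-19.5) − (-26.5) = 7 dB.
At 1:4, that expands to 28 dB under threshold.
Output = -19.5 − 28 = -47.5 dBV.

-47.5 dBV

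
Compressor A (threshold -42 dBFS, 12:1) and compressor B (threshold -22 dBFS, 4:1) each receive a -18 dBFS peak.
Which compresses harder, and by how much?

A, by 19 dB

A: GR = 24 − 24/12 = 22 dB.
B: GR = 4 − 4/4 = 3 dB.
A applies 19 dB more gain reduction.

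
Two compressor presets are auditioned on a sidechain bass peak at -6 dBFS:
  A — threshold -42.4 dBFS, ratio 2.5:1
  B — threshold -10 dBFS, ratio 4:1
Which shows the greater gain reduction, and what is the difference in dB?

A: GR = 36.4 − 36.4/2.5 = 21.84 dB.
B: GR = 4 − 4/4 = 3 dB.
Difference: 18.84 dB in favour of A.

A, by 18.84 dB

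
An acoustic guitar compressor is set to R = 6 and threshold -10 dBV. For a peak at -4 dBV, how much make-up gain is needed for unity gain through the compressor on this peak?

The peak compresses to -10 + 6/6 = -9 dBV.
To reach -4 dBV requires -4 − (-9) = 5 dB of make-up.

5 dB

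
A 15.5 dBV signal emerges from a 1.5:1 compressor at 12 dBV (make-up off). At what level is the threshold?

Gain reduction = 15.5 − 12 = 3.5 dB; output overshoot = GR / (R − 1) = 3.5 / 0.5 = 7 dB.
Threshold = output − output overshoot = 12 − 7 = 5 dBV.

5 dBV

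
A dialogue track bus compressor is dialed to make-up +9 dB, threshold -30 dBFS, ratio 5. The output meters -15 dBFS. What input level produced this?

0 dBFS

Stripping the +9 dB make-up gives -24 dBFS at the gain stage.
That's 6 dB above the -30 dBFS threshold.
Input overshoot = R × output overshoot = 30 dB → input = -30 + 30 = 0 dBFS.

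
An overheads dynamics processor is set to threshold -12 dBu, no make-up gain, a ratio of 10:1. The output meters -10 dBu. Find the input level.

8 dBu

Post-compression overshoot = -10 − (-12) = 2 dB.
Undo the ratio: input overshoot = 2 × 10 = 20 dB, giving input = 8 dBu.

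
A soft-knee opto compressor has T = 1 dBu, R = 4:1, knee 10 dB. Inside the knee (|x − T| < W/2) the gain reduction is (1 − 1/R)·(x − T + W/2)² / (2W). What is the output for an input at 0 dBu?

-0.6 dBu

x − T + W/2 = 0 − 1 + 5 = 4.
GR = (1 − 1/4) × 4² / 20 = 0.75 × 16 / 20 = 0.6 dB.
Output = 0 − 0.6 = -0.6 dBu.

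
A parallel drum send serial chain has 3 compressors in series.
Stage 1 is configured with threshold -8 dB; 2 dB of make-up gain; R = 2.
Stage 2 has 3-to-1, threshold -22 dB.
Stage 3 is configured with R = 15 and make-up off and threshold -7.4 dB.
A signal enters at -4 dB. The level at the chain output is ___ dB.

Stage 1: overshoot 4 dB → 4/2 = 2 dB → -6 dB; +2 dB make-up → -4 dB.
Stage 2: 18 dB above -22 dB, reduced 3:1 to 6 dB above → -16 dB.
Stage 3: -16 dB ≤ -7.4 dB, so stage 3 doesn't engage; output -16 dB.

-16 dB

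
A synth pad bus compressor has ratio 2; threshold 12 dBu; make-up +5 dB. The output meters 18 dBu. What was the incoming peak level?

14 dBu

Stripping the +5 dB make-up gives 13 dBu at the gain stage.
That's 1 dB above the 12 dBu threshold.
Undo the ratio: input overshoot = 1 × 2 = 2 dB, giving input = 14 dBu.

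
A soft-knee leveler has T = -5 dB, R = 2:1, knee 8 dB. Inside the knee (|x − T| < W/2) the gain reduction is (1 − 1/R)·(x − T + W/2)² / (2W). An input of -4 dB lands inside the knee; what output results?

-4.78125 dB

x − T + W/2 = -4 − (-5) + 4 = 5.
GR = (1 − 1/2) × 5² / 16 = 0.5 × 25 / 16 = 0.78125 dB.
Output = -4 − 0.78125 = -4.78125 dB.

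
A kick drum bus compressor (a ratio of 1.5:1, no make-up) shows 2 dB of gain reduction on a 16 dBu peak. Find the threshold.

10 dBu

Gain reduction = 16 − 14 = 2 dB; output overshoot = GR / (R − 1) = 2 / 0.5 = 4 dB.
Threshold = output − output overshoot = 14 − 4 = 10 dBu.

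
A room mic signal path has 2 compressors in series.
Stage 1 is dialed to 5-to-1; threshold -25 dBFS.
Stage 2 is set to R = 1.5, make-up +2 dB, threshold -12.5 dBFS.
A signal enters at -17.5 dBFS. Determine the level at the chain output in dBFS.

Stage 1: 7.5 dB above -25 dBFS, reduced 5:1 to 1.5 dB above → -23.5 dBFS.
Stage 2: -23.5 dBFS ≤ -12.5 dBFS, so stage 2 doesn't engage; make-up brings it to -21.5 dBFS.

-21.5 dBFS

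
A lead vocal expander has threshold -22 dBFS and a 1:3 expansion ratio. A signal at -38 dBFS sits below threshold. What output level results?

The input is 16 dB below the -22 dBFS threshold.
A 1:3 expander multiplies undershoot by 3: 16 × 3 = 48 dB below threshold.
Output = -22 − 48 = -70 dBFS.

-70 dBFS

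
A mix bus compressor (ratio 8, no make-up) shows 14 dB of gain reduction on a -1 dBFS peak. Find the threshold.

Input is 16 dB above T (since output overshoot × R = input overshoot: (-15 − T)·8 = -1 − T gives T = -17 dBFS).
Check: -17 + (-1 − (-17))/8 = -17 + 2 = -15 dBFS. ✓

-17 dBFS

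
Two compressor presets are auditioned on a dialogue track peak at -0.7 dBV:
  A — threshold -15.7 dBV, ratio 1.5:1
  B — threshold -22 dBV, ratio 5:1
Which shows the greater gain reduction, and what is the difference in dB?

A: 15 dB over, compressed to 10 dB over, so 5 dB of GR.
B: 21.3 dB over, compressed to 4.26 dB over, so 17.04 dB of GR.
B reduces 12.04 dB more.

B, by 12.04 dB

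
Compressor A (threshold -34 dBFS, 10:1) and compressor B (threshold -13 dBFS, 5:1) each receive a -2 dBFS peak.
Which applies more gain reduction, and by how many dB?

A, by 20 dB

A: overshoot 32 dB → output overshoot 3.2 dB → GR 28.8 dB.
B: overshoot 11 dB → output overshoot 2.2 dB → GR 8.8 dB.
A reduces 20 dB more.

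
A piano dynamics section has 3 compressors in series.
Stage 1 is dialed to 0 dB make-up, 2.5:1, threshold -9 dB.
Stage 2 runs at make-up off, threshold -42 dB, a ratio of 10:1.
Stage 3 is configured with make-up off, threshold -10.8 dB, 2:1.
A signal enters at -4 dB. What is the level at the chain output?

-38.5 dB

Stage 1: -4 dB is 5 dB over -9 dB; at 2.5:1 that becomes 2 dB over, giving -7 dB.
Stage 2: 35 dB above -42 dB, reduced 10:1 to 3.5 dB above → -38.5 dB.
Stage 3: -38.5 dB is at or below the -10.8 dB threshold — no compression; output -38.5 dB.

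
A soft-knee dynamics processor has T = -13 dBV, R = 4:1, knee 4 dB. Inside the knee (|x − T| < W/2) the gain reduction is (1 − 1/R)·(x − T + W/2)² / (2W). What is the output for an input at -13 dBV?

x − T + W/2 = -13 − (-13) + 2 = 2.
GR = (1 − 1/4) × 2² / 8 = 0.75 × 4 / 8 = 0.375 dB.
Output = -13 − 0.375 = -13.375 dBV.

-13.375 dBV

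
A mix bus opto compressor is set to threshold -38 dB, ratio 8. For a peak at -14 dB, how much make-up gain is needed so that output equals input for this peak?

21 dB

Without make-up, output = threshold + overshoot/8 = -38 + 3 = -35 dB.
Gap to target: 21 dB.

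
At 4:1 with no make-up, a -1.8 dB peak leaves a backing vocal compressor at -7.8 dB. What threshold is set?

-9.8 dB

Let T be the threshold. Output overshoot = (input overshoot)/R, so -7.8 − T = (-1.8 − T)/4.
4·(-7.8 − T) = -1.8 − T → 3·T = -31.2 − (-1.8) = -29.4.
T = -29.4/3 = -9.8 dB.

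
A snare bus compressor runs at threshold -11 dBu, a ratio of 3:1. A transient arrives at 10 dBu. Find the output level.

The input is 21 dB above the -11 dBu threshold.
3:1 compression reduces that to 21/3 = 7 dB over.
So the level is -11 + 7 = -4 dBu.

-4 dBu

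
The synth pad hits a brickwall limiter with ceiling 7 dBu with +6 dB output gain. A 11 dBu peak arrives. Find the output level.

13 dBu

A brickwall limiter is an ∞:1 compressor: any input above the ceiling is clamped to 7 dBu.
Output gain then adds 6 dB: 7 + 6 = 13 dBu.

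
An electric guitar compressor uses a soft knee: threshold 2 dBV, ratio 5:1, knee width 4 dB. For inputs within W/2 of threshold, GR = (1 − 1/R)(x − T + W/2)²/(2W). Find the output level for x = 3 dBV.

x − T + W/2 = 3 − 2 + 2 = 3.
GR = (1 − 1/5) × 3² / 8 = 0.8 × 9 / 8 = 0.9 dB.
Output = 3 − 0.9 = 2.1 dBV.

2.1 dBV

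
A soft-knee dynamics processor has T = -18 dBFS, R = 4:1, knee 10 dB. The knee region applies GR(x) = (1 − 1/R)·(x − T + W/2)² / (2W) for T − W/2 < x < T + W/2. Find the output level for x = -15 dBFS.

-17.4 dBFS

x − T + W/2 = -15 − (-18) + 5 = 8.
GR = (1 − 1/4) × 8² / 20 = 0.75 × 64 / 20 = 2.4 dB.
Output = -15 − 2.4 = -17.4 dBFS.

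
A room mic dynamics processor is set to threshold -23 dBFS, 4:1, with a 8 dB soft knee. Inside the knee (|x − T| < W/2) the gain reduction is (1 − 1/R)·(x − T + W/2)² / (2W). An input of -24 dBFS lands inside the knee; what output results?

-24.421875 dBFS

x − T + W/2 = -24 − (-23) + 4 = 3.
GR = (1 − 1/4) × 3² / 16 = 0.75 × 9 / 16 = 0.421875 dB.
Output = -24 − 0.421875 = -24.421875 dBFS.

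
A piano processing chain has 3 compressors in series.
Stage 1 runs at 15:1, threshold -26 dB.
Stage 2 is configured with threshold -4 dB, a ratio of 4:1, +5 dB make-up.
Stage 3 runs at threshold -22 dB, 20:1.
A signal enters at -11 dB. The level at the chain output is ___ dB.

-21.9 dB

Stage 1: overshoot 15 dB → 15/15 = 1 dB → -25 dB.
Stage 2: -25 dB is at or below the -4 dB threshold — no compression; make-up brings it to -20 dB.
Stage 3: overshoot 2 dB → 2/20 = 0.1 dB → -21.9 dB.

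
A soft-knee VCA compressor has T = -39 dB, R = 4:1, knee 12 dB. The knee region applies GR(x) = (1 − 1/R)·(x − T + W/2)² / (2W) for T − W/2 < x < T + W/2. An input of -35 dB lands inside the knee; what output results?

x − T + W/2 = -35 − (-39) + 6 = 10.
GR = (1 − 1/4) × 10² / 24 = 0.75 × 100 / 24 = 3.125 dB.
Output = -35 − 3.125 = -38.125 dB.

-38.125 dB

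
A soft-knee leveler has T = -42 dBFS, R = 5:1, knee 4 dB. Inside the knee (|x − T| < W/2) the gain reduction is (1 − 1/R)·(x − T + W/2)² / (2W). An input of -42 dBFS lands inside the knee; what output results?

-42.4 dBFS

x − T + W/2 = -42 − (-42) + 2 = 2.
GR = (1 − 1/5) × 2² / 8 = 0.8 × 4 / 8 = 0.4 dB.
Output = -42 − 0.4 = -42.4 dBFS.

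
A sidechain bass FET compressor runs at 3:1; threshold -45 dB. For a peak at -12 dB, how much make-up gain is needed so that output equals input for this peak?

Without make-up, output = threshold + overshoot/3 = -45 + 11 = -34 dB.
Gap to target: 22 dB.

22 dB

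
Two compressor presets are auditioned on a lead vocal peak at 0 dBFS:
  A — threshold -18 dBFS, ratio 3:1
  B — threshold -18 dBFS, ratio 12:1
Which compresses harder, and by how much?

B, by 4.5 dB

A: GR = 18 − 18/3 = 12 dB.
B: GR = 18 − 18/12 = 16.5 dB.
B applies 4.5 dB more gain reduction.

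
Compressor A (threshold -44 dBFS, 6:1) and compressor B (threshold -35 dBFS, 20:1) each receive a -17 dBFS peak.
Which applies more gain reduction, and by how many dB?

A, by 5.4 dB

A: overshoot 27 dB → output overshoot 4.5 dB → GR 22.5 dB.
B: overshoot 18 dB → output overshoot 0.9 dB → GR 17.1 dB.
Difference: 5.4 dB in favour of A.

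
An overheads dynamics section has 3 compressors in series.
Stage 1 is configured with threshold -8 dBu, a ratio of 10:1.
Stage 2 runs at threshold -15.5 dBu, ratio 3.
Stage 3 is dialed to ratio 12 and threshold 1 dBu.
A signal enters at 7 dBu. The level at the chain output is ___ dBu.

Stage 1: 7 dBu is 15 dB over -8 dBu; at 10:1 that becomes 1.5 dB over, giving -6.5 dBu.
Stage 2: 9 dB above -15.5 dBu, reduced 3:1 to 3 dB above → -12.5 dBu.
Stage 3: below threshold (-12.5 ≤ 1); passes unchanged; output -12.5 dBu.

-12.5 dBu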